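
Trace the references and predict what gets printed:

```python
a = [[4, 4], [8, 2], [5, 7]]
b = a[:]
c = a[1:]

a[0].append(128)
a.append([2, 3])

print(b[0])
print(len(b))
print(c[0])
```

Key concept: slice with nested mutation.
Step by step:
`a = [[4, 4], [8, 2], [5, 7]]` → a = [[4, 4], [8, 2], [5, 7]]
`b = a[:]` → b = [[4, 4], [8, 2], [5, 7]]
`c = a[1:]` → c = [[8, 2], [5, 7]]
`a[0].append(128)` → a = [[4, 4, 128], [8, 2], [5, 7]]; b = [[4, 4, 128], [8, 2], [5, 7]]
`a.append([2, 3])` → a = [[4, 4, 128], [8, 2], [5, 7], [2, 3]]
`print(b[0])` → prints [4, 4, 128]
`print(len(b))` → prints 3
`print(c[0])` → prints [8, 2]

Answer:
[4, 4, 128]
3
[8, 2]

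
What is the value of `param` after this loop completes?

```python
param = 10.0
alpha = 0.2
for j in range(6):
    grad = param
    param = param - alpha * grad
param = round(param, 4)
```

Gradient descent: w = 10.0 * (1 - 0.2)^6
`param` takes the values: 10.0 → 8.0 → 6.4 → 5.12 → 4.096 → 3.2768 → 2.62144 → 2.6214

Answer: 2.6214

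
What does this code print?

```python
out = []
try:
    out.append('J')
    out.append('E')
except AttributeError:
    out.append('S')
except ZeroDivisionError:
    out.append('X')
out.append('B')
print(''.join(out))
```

Execution trace: 'J' (try body) → 'E' (try body, no exception) → 'B' (after the try/except). Output: JEB

Answer: JEB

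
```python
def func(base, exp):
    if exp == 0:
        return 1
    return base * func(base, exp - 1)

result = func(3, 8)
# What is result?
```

func(3, 8) = 3 * 3 * 3 * 3 * 3 * 3 * 3 * 3 = 6561

Answer: 6561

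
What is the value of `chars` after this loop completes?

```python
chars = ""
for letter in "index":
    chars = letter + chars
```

Reverse 'index'
`chars` takes the values: "" → "i" → "ni" → "dni" → "edni" → "xedni"

Answer: "xedni"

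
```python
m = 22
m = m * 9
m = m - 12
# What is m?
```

Trace:
`m = 22` → m = 22
`m = m * 9` → m = 198
`m = m - 12` → m = 186
So m = 186

Answer: 186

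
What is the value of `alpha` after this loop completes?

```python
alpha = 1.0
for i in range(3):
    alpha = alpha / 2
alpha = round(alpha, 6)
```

Halving LR 3 times: 1 / 2^3
`alpha` takes the values: 1.0 → 0.5 → 0.25 → 0.125

Answer: 0.125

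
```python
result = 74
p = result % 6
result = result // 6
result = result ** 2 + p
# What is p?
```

Trace:
`result = 74` → result = 74
`p = result % 6` → p = 2
`result = result // 6` → result = 12
`result = result ** 2 + p` → result = 146
So p = 2

Answer: 2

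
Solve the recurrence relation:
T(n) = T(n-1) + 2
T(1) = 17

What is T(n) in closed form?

Unrolling: T(n) = T(1) + 2·(n-1) = 17 + 2(n-1) = 2n + 15.

Answer: T(n) = 2n + 15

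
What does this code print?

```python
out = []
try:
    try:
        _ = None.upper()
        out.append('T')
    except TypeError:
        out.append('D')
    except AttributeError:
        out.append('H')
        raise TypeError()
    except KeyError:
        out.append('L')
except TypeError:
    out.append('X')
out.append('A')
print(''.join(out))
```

Execution trace: 'H' (inner except AttributeError) → 'X' (outer except TypeError) → 'A' (after the try/except). Output: HXA

Answer: HXA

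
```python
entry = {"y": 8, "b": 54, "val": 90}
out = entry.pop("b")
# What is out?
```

Trace:
`entry = {"y": 8, "b": 54, "val": 90}` → entry = {'y': 8, 'b': 54, 'val': 90}
`out = entry.pop("b")` → entry = {'y': 8, 'val': 90}; out = 54
So out = 54

Answer: 54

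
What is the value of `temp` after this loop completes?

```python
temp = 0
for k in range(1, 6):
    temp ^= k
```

XOR of 1 to 5
`temp` takes the values: 0 → 1 → 3 → 0 → 4 → 1

Answer: 1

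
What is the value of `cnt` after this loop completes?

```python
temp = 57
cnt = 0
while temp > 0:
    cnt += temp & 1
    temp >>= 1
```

Count set bits in 57 (binary: 0b111001)
`cnt` takes the values: 0 → 1 → 2 → 3 → 4

Answer: 4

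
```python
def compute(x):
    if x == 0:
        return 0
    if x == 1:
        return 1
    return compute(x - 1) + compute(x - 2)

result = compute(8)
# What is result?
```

Build up from base cases: compute(0)=0, compute(1)=1, compute(2)=1, compute(3)=2, compute(4)=3, compute(5)=5, compute(6)=8, ..., compute(8)=21

Answer: 21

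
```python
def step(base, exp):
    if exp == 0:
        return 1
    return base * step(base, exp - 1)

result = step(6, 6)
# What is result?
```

step(6, 6) = 6 * 6 * 6 * 6 * 6 * 6 = 46656

Answer: 46656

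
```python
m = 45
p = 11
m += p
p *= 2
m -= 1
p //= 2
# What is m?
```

Trace:
`m = 45` → m = 45
`p = 11` → p = 11
`m += p` → m = 56
`p *= 2` → p = 22
`m -= 1` → m = 55
`p //= 2` → p = 11
So m = 55

Answer: 55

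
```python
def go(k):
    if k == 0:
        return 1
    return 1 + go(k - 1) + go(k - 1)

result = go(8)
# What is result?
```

go(k) = 1 + 2·go(k-1), go(0)=1. Closed form: (1+1)·2^8 - 1 = 511.

Answer: 511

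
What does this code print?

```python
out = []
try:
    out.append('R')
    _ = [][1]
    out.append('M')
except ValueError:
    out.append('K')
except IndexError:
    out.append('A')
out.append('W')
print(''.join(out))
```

Execution trace: 'R' (try body) → 'A' (except IndexError) → 'W' (after the try/except). Output: RAW

Answer: RAW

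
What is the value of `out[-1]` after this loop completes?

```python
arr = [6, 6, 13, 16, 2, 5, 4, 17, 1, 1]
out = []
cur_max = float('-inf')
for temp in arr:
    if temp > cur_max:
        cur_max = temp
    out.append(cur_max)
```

Running max ends at 17
`out` takes the values: [] → [6] → [6, 6] → [6, 6, 13] → [6, 6, 13, 16] → [6, 6, 13, 16, 16] → [6, 6, 13, 16, 16, 16] → [6, 6, 13, 16, 16, 16, 16] → [6, 6, 13, 16, 16, 16, 16, 17] → [6, 6, 13, 16, 16, 16, 16, 17, 17] → [6, 6, 13, 16, 16, 16, 16, 17, 17, 17]
So `out[-1]` = 17

Answer: 17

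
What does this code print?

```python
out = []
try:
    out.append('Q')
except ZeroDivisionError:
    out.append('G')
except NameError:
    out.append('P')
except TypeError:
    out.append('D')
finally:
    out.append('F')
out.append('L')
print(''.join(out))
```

Execution trace: 'Q' (try body, no exception) → 'F' (finally) → 'L' (after the try/except). Output: QFL

Answer: QFL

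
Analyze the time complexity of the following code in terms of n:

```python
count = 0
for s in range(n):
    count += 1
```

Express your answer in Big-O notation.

Each loop level contributes: n. Multiplying the contributions gives O(n).

Answer: O(n)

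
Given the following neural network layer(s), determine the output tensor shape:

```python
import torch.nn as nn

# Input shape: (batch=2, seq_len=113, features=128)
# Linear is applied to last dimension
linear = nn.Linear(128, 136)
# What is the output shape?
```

Input: (2, 113, 128) -> Output: (2, 113, 136)

Answer: (2, 113, 136)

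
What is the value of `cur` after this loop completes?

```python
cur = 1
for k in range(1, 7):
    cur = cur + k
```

Start at 1, add 1 through 6
`cur` takes the values: 1 → 2 → 4 → 7 → 11 → 16 → 22

Answer: 22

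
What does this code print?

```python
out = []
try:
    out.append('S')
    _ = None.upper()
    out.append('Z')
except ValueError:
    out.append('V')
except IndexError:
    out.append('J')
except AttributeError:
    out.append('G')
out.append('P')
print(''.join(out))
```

Execution trace: 'S' (try body) → 'G' (except AttributeError) → 'P' (after the try/except). Output: SGP

Answer: SGP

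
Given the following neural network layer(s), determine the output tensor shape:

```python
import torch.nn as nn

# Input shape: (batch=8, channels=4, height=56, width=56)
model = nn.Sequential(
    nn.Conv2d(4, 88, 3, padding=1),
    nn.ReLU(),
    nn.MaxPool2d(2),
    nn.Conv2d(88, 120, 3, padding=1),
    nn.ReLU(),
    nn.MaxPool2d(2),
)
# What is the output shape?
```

Input: (8, 4, 56, 56) -> after first Conv2d: (8, 88, 56, 56) -> after first MaxPool2d: (8, 88, 28, 28) -> after second Conv2d: (8, 120, 28, 28) -> Output: (8, 120, 14, 14)

Answer: (8, 120, 14, 14)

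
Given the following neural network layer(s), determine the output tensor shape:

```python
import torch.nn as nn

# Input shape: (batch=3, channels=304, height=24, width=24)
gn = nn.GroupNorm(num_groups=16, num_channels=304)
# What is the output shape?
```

Input: (3, 304, 24, 24) -> Output: (3, 304, 24, 24)

Answer: (3, 304, 24, 24)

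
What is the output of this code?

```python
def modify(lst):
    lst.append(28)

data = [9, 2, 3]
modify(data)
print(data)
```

Key concept: function modifies passed list.
Step by step:
`data = [9, 2, 3]` → data = [9, 2, 3]
`modify(data)` → data = [9, 2, 3, 28]
`print(data)` → prints [9, 2, 3, 28]

Answer: [9, 2, 3, 28]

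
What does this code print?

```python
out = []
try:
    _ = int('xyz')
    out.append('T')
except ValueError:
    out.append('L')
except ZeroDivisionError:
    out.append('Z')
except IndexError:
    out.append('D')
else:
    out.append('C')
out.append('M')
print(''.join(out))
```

Execution trace: 'L' (except ValueError) → 'M' (after the try/except). Output: LM

Answer: LM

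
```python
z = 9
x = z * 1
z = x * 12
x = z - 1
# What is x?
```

Trace:
`z = 9` → z = 9
`x = z * 1` → x = 9
`z = x * 12` → z = 108
`x = z - 1` → x = 107
So x = 107

Answer: 107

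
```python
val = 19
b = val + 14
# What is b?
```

Trace:
`val = 19` → val = 19
`b = val + 14` → b = 33
So b = 33

Answer: 33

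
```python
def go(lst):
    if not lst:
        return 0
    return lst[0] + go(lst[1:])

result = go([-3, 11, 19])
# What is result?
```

(-3) + 11 + 19 + 0 = 27

Answer: 27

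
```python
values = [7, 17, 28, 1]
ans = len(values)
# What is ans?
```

Trace:
`values = [7, 17, 28, 1]` → values = [7, 17, 28, 1]
`ans = len(values)` → ans = 4
So ans = 4

Answer: 4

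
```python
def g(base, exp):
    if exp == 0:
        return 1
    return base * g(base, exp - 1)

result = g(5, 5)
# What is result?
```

g(5, 5) = 5 * 5 * 5 * 5 * 5 = 3125

Answer: 3125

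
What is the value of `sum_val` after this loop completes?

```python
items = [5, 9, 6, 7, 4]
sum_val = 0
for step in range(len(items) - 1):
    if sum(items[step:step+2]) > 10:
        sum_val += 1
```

Count windows with sum > 10
`sum_val` takes the values: 0 → 1 → 2 → 3 → 4

Answer: 4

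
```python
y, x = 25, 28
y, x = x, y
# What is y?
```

Trace:
`y, x = 25, 28` → y = 25; x = 28
`y, x = x, y` → y = 28; x = 25
So y = 28

Answer: 28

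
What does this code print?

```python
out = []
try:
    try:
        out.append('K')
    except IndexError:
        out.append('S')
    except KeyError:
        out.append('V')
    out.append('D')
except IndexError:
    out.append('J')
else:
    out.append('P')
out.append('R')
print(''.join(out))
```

Execution trace: 'K' (inner try body, no exception) → 'D' (try body, no exception) → 'P' (else) → 'R' (after the try/except). Output: KDPR

Answer: KDPR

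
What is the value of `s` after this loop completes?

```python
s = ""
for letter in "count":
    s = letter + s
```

Reverse 'count'
`s` takes the values: "" → "c" → "oc" → "uoc" → "nuoc" → "tnuoc"

Answer: "tnuoc"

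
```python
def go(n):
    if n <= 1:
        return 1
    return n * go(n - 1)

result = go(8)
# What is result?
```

go(8) = 8 * 7 * 6 * 5 * 4 * 3 * 2 * 1 = 40320

Answer: 40320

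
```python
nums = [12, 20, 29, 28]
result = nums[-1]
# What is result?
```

Trace:
`nums = [12, 20, 29, 28]` → nums = [12, 20, 29, 28]
`result = nums[-1]` → result = 28
So result = 28

Answer: 28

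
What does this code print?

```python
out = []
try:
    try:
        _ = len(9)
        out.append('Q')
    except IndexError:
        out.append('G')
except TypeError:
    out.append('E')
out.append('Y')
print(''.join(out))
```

Execution trace: 'E' (outer except TypeError) → 'Y' (after the try/except). Output: EY

Answer: EY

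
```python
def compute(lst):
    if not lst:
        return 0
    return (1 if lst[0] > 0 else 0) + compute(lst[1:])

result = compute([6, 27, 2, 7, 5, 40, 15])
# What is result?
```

Count of positive elements in [6, 27, 2, 7, 5, 40, 15] = 7

Answer: 7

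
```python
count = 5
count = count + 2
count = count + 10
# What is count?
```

Trace:
`count = 5` → count = 5
`count = count + 2` → count = 7
`count = count + 10` → count = 17
So count = 17

Answer: 17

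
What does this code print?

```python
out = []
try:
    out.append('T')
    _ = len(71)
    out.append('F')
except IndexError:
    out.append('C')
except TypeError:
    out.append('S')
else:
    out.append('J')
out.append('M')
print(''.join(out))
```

Execution trace: 'T' (try body) → 'S' (except TypeError) → 'M' (after the try/except). Output: TSM

Answer: TSM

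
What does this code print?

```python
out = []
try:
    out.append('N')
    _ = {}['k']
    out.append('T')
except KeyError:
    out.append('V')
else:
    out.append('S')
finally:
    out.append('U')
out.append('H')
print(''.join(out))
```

Execution trace: 'N' (try body) → 'V' (except KeyError) → 'U' (finally) → 'H' (after the try/except). Output: NVUH

Answer: NVUH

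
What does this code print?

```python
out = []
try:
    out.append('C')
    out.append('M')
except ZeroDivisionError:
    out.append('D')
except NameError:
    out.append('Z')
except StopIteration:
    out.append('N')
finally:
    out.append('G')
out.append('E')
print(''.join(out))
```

Execution trace: 'C' (try body) → 'M' (try body, no exception) → 'G' (finally) → 'E' (after the try/except). Output: CMGE

Answer: CMGE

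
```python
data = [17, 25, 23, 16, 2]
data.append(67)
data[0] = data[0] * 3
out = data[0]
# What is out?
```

Trace:
`data = [17, 25, 23, 16, 2]` → data = [17, 25, 23, 16, 2]
`data.append(67)` → data = [17, 25, 23, 16, 2, 67]
`data[0] = data[0] * 3` → data = [51, 25, 23, 16, 2, 67]
`out = data[0]` → out = 51
So out = 51

Answer: 51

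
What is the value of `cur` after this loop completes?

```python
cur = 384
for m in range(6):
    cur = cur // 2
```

Halve 6 times: 384 // 2^6 = 6
`cur` takes the values: 384 → 192 → 96 → 48 → 24 → 12 → 6

Answer: 6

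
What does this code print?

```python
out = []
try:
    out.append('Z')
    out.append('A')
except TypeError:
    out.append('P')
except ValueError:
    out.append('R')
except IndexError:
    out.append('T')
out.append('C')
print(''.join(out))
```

Execution trace: 'Z' (try body) → 'A' (try body, no exception) → 'C' (after the try/except). Output: ZAC

Answer: ZAC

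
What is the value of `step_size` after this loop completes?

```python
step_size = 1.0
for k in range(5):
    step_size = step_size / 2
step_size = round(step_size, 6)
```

Halving LR 5 times: 1 / 2^5
`step_size` takes the values: 1.0 → 0.5 → 0.25 → 0.125 → 0.0625 → 0.03125

Answer: 0.03125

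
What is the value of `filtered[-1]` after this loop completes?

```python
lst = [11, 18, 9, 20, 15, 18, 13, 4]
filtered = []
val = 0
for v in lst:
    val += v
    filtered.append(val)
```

Cumulative sum ends at 108
`filtered` takes the values: [] → [11] → [11, 29] → [11, 29, 38] → [11, 29, 38, 58] → [11, 29, 38, 58, 73] → [11, 29, 38, 58, 73, 91] → [11, 29, 38, 58, 73, 91, 104] → [11, 29, 38, 58, 73, 91, 104, 108]
So `filtered[-1]` = 108

Answer: 108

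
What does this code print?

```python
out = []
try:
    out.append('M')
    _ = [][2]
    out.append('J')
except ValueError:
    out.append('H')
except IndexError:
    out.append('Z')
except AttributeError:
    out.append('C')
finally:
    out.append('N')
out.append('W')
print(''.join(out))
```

Execution trace: 'M' (try body) → 'Z' (except IndexError) → 'N' (finally) → 'W' (after the try/except). Output: MZNW

Answer: MZNW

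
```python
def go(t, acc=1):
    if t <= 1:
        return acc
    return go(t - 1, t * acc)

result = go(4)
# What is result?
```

Accumulator trace (n, acc): (4, 1) -> (3, 4) -> (2, 12) -> (1, 24) -> return 24

Answer: 24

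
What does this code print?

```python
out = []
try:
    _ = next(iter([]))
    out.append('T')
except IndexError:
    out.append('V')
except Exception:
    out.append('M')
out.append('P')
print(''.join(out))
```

Execution trace: 'M' (except Exception) → 'P' (after the try/except). Output: MP

Answer: MP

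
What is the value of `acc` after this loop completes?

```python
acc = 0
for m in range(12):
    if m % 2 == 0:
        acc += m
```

Sum of even numbers 0 to 11
`acc` takes the values: 0 → 2 → 6 → 12 → 20 → 30

Answer: 30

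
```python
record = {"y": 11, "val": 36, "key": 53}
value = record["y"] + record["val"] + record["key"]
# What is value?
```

Trace:
`record = {"y": 11, "val": 36, "key": 53}` → record = {'y': 11, 'val': 36, 'key': 53}
`value = record["y"] + record["val"] + record["key"]` → value = 100
So value = 100

Answer: 100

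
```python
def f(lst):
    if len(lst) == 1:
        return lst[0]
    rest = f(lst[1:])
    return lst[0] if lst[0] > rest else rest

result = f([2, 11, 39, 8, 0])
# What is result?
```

Recursive max over [2, 11, 39, 8, 0] = 39

Answer: 39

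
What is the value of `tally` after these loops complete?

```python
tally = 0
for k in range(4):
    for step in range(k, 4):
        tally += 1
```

Upper triangle: 4 + 3 + ... + 1
`tally` takes the values: 0 → 1 → 2 → 3 → 4 → 5 → 6 → 7 → 8 → 9 → 10

Answer: 10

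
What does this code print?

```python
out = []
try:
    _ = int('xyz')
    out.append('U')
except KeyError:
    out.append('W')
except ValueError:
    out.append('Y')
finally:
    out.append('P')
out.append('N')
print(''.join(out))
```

Execution trace: 'Y' (except ValueError) → 'P' (finally) → 'N' (after the try/except). Output: YPN

Answer: YPN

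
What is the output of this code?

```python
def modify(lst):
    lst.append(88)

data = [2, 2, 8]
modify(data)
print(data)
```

Key concept: function modifies passed list.
Step by step:
`data = [2, 2, 8]` → data = [2, 2, 8]
`modify(data)` → data = [2, 2, 8, 88]
`print(data)` → prints [2, 2, 8, 88]

Answer: [2, 2, 8, 88]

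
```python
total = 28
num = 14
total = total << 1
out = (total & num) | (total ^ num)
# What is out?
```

Trace:
`total = 28` → total = 28
`num = 14` → num = 14
`total = total << 1` → total = 56
`out = (total & num) | (total ^ num)` → out = 62
So out = 62

Answer: 62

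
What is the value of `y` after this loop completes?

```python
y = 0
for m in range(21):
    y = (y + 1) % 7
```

Increment mod 7, 21 times = 0
`y` takes the values: 0 → 1 → 2 → 3 → 4 → 5 → 6 → 0 → 1 → 2 → 3 → 4 → 5 → 6 → 0 → 1 → 2 → 3 → 4 → 5 → 6 → 0

Answer: 0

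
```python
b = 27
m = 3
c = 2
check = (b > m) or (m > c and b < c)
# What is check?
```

Trace:
`b = 27` → b = 27
`m = 3` → m = 3
`c = 2` → c = 2
`check = (b > m) or (m > c and b < c)` → check = True
So check = True

Answer: True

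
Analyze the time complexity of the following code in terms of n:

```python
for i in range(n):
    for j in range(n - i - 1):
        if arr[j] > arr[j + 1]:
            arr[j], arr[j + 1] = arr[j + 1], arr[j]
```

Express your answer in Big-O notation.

This is Bubble sort. Time complexity: O(n²).

Answer: O(n²)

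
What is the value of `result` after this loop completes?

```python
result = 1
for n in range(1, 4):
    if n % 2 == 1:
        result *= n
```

Product of odd numbers 1 to 3
`result` takes the values: 1 → 3

Answer: 3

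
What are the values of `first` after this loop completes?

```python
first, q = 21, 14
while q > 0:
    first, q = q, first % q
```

GCD of 21 and 14
`first` takes the values: 21 → 14 → 7

Answer: 7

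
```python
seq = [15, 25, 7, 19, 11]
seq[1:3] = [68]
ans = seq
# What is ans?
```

Trace:
`seq = [15, 25, 7, 19, 11]` → seq = [15, 25, 7, 19, 11]
`seq[1:3] = [68]` → seq = [15, 68, 19, 11]
`ans = seq` → ans = [15, 68, 19, 11]
So ans = [15, 68, 19, 11]

Answer: [15, 68, 19, 11]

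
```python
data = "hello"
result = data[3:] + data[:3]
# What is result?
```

Trace:
`data = "hello"` → data = 'hello'
`result = data[3:] + data[:3]` → result = 'lohel'
So result = 'lohel'

Answer: 'lohel'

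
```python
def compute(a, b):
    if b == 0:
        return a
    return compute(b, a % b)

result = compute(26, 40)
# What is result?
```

compute(26, 40) -> compute(40, 26) -> compute(26, 14) -> compute(14, 12) -> compute(12, 2) -> compute(2, 0) -> 2

Answer: 2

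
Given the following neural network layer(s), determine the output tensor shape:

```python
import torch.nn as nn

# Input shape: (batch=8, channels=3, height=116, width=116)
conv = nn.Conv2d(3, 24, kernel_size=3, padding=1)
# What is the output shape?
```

Input: (8, 3, 116, 116) -> Output: (8, 24, 116, 116)

Answer: (8, 24, 116, 116)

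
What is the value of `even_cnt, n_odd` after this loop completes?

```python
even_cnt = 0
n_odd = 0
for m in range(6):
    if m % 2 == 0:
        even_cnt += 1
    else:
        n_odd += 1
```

Count evens and odds in range(6)
`even_cnt, n_odd` takes the values: (0, 0) → (1, 0) → (1, 1) → (2, 1) → (2, 2) → (3, 2) → (3, 3)

Answer: 3, 3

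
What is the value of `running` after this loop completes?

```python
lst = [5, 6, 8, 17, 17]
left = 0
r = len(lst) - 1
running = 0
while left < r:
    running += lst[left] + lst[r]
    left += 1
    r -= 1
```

Sum of pairs from ends
`running` takes the values: 0 → 22 → 45

Answer: 45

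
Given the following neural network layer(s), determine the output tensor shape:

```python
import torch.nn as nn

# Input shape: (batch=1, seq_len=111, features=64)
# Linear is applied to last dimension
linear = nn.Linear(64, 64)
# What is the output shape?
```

Input: (1, 111, 64) -> Output: (1, 111, 64)

Answer: (1, 111, 64)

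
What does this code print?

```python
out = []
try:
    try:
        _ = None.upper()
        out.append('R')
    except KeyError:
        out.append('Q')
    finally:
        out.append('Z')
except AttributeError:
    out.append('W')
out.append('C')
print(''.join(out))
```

Execution trace: 'Z' (inner finally) → 'W' (outer except AttributeError) → 'C' (after the try/except). Output: ZWC

Answer: ZWC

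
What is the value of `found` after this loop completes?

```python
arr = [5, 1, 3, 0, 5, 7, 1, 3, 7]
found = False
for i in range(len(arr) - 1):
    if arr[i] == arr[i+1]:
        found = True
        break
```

Check consecutive duplicates in [5, 1, 3, 0, 5, 7, 1, 3, 7]
`found` takes the values: False

Answer: False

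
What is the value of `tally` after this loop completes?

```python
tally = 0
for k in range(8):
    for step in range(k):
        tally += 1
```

Triangle number: 0+1+2+...+7
`tally` takes the values: 0 → 1 → 2 → 3 → 4 → 5 → 6 → 7 → 8 → 9 → 10 → 11 → 12 → 13 → 14 → 15 → 16 → 17 → 18 → 19 → 20 → 21 → 22 → 23 → 24 → 25 → 26 → 27 → 28

Answer: 28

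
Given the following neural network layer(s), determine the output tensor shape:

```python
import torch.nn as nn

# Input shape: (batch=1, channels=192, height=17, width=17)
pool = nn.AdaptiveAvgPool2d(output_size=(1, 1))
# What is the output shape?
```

Input: (1, 192, 17, 17) -> Output: (1, 192, 1, 1)

Answer: (1, 192, 1, 1)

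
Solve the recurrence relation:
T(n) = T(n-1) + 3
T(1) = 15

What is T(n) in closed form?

Unrolling: T(n) = T(1) + 3·(n-1) = 15 + 3(n-1) = 3n + 12.

Answer: T(n) = 3n + 12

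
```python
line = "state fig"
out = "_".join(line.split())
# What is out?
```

Trace:
`line = "state fig"` → line = 'state fig'
`out = "_".join(line.split())` → out = 'state_fig'
So out = 'state_fig'

Answer: 'state_fig'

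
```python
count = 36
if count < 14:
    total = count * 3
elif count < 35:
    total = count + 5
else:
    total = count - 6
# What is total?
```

Trace:
`count = 36` → count = 36
`if count < 14: ...` → count < 14 is False, count < 35 is False, take else branch → total = 30
So total = 30

Answer: 30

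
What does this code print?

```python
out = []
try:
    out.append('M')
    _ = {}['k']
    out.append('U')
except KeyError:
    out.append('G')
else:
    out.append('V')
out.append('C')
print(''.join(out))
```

Execution trace: 'M' (try body) → 'G' (except KeyError) → 'C' (after the try/except). Output: MGC

Answer: MGC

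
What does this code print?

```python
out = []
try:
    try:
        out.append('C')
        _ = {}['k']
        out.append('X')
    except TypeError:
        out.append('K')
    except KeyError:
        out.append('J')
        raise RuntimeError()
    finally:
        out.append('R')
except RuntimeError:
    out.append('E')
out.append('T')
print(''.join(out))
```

Execution trace: 'C' (inner try body) → 'J' (inner except KeyError) → 'R' (inner finally) → 'E' (outer except RuntimeError) → 'T' (after the try/except). Output: CJRET

Answer: CJRET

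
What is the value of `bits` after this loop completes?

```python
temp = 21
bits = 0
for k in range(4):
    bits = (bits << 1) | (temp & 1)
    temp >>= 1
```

Reverse lowest 4 bits of 21
`bits` takes the values: 0 → 1 → 2 → 5 → 10

Answer: 10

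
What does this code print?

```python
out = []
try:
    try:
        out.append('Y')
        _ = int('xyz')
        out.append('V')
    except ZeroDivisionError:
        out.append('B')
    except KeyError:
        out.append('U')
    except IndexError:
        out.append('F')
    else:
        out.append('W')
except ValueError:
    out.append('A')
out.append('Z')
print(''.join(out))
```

Execution trace: 'Y' (try body) → 'A' (outer except ValueError) → 'Z' (after the try/except). Output: YAZ

Answer: YAZ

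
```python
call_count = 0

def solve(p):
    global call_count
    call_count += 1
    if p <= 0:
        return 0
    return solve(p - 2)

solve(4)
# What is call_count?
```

Linear recursion stepping by 2: 3 calls from p=4 down to ≤0.

Answer: 3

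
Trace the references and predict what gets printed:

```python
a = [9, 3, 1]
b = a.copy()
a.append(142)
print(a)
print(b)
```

Key concept: list.copy() creates independent copy.
Step by step:
`a = [9, 3, 1]` → a = [9, 3, 1]
`b = a.copy()` → b = [9, 3, 1]
`a.append(142)` → a = [9, 3, 1, 142]
`print(a)` → prints [9, 3, 1, 142]
`print(b)` → prints [9, 3, 1]

Answer:
[9, 3, 1, 142]
[9, 3, 1]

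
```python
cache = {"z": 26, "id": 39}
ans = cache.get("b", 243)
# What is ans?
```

Trace:
`cache = {"z": 26, "id": 39}` → cache = {'z': 26, 'id': 39}
`ans = cache.get("b", 243)` → ans = 243
So ans = 243

Answer: 243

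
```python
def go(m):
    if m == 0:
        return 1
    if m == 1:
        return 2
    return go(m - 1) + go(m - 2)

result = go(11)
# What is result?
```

Build up from base cases: go(0)=1, go(1)=2, go(2)=3, go(3)=5, go(4)=8, go(5)=13, go(6)=21, ..., go(11)=233

Answer: 233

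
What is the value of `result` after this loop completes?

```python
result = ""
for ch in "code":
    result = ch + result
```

Reverse 'code'
`result` takes the values: "" → "c" → "oc" → "doc" → "edoc"

Answer: "edoc"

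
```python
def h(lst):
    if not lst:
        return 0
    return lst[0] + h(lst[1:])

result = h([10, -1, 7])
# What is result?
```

10 + (-1) + 7 + 0 = 16

Answer: 16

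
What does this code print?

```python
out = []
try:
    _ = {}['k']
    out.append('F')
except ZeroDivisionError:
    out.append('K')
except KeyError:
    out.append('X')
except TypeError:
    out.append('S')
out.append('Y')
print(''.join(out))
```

Execution trace: 'X' (except KeyError) → 'Y' (after the try/except). Output: XY

Answer: XY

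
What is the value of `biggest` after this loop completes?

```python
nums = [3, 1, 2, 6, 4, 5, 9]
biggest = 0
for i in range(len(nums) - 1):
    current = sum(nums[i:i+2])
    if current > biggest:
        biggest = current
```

Max sum of 2-element window in [3, 1, 2, 6, 4, 5, 9]
`biggest` takes the values: 0 → 4 → 8 → 10 → 14

Answer: 14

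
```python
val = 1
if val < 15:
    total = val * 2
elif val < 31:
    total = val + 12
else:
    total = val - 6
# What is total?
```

Trace:
`val = 1` → val = 1
`if val < 15: ...` → val < 15 is True → total = 2
So total = 2

Answer: 2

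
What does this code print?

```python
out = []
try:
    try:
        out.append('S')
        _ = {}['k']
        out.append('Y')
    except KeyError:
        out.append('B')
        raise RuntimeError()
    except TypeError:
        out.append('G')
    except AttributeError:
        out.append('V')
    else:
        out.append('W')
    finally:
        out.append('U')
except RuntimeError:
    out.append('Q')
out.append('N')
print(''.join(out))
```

Execution trace: 'S' (inner try body) → 'B' (inner except KeyError) → 'U' (inner finally) → 'Q' (outer except RuntimeError) → 'N' (after the try/except). Output: SBUQN

Answer: SBUQN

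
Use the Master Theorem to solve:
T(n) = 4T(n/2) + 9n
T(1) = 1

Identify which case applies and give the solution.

a=4, b=2, f(n)=9n. log_2(4) = 2. Since c=1 < 2, Case 1 applies: T(n) = Θ(n^log_b(a)) = O(n^2).

Answer: O(n^2) - Case 1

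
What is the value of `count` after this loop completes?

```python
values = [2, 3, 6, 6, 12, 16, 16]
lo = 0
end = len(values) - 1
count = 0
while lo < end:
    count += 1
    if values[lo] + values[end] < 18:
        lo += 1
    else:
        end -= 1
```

Steps to find pair summing to 18
`count` takes the values: 0 → 1 → 2 → 3 → 4 → 5 → 6

Answer: 6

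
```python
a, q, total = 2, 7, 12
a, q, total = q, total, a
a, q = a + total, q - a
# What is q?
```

Trace:
`a, q, total = 2, 7, 12` → a = 2; q = 7; total = 12
`a, q, total = q, total, a` → a = 7; q = 12; total = 2
`a, q = a + total, q - a` → a = 9; q = 5
So q = 5

Answer: 5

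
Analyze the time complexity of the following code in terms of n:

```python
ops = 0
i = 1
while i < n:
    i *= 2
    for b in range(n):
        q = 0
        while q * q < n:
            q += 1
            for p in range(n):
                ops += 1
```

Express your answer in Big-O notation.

Each loop level contributes: log n × n × √n × n. Multiplying the contributions gives O(n^2√n log n).

Answer: O(n^2√n log n)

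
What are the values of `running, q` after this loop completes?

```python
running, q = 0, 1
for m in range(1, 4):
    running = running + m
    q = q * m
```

Sum and factorial of 1 to 3
`running, q` takes the values: (0, 1) → (1, 1) → (3, 1) → (3, 2) → (6, 2) → (6, 6)

Answer: 6, 6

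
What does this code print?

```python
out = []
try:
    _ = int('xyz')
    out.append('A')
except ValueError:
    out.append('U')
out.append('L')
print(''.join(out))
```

Execution trace: 'U' (except ValueError) → 'L' (after the try/except). Output: UL

Answer: UL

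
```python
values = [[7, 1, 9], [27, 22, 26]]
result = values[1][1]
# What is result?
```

Trace:
`values = [[7, 1, 9], [27, 22, 26]]` → values = [[7, 1, 9], [27, 22, 26]]
`result = values[1][1]` → result = 22
So result = 22

Answer: 22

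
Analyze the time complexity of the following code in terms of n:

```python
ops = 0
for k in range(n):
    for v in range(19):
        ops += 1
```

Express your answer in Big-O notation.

Each loop level contributes: n × 1. Multiplying the contributions gives O(n).

Answer: O(n)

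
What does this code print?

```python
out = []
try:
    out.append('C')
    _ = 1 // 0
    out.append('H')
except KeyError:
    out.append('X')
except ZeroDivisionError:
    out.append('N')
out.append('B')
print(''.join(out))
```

Execution trace: 'C' (try body) → 'N' (except ZeroDivisionError) → 'B' (after the try/except). Output: CNB

Answer: CNB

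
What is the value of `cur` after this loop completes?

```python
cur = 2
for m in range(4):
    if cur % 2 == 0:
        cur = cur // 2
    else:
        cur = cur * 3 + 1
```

Collatz-style transformation from 2
`cur` takes the values: 2 → 1 → 4 → 2 → 1

Answer: 1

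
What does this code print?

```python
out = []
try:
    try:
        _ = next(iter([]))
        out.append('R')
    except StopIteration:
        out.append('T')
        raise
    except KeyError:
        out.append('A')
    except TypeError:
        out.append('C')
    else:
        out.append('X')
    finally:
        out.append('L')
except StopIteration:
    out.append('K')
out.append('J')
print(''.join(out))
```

Execution trace: 'T' (inner except StopIteration) → 'L' (inner finally) → 'K' (outer except StopIteration) → 'J' (after the try/except). Output: TLKJ

Answer: TLKJ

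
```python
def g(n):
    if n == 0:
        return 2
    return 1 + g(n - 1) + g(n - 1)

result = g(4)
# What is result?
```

g(n) = 1 + 2·g(n-1), g(0)=2. Closed form: (2+1)·2^4 - 1 = 47.

Answer: 47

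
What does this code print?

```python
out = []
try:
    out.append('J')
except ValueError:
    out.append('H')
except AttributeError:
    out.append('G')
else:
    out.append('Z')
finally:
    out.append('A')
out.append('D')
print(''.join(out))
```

Execution trace: 'J' (try body, no exception) → 'Z' (else) → 'A' (finally) → 'D' (after the try/except). Output: JZAD

Answer: JZAD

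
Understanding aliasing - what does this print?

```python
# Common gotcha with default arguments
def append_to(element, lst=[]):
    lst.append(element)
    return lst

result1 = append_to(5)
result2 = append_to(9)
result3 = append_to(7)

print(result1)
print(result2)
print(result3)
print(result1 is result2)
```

Key concept: mutable default argument gotcha.
Step by step:
`result1 = append_to(5)` → result1 = [5]
`result2 = append_to(9)` → result1 = [5, 9] (same object as result2); result2 = [5, 9] (same object as result1)
`result3 = append_to(7)` → result1 = [5, 9, 7] (same object as result2, result3); result2 = [5, 9, 7] (same object as result1, result3); result3 = [5, 9, 7] (same object as result1, result2)
`print(result1)` → prints [5, 9, 7]
`print(result2)` → prints [5, 9, 7]
`print(result3)` → prints [5, 9, 7]
`print(result1 is result2)` → prints True

Answer:
[5, 9, 7]
[5, 9, 7]
[5, 9, 7]
True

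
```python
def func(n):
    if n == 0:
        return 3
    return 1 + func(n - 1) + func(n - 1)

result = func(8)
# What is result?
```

func(n) = 1 + 2·func(n-1), func(0)=3. Closed form: (3+1)·2^8 - 1 = 1023.

Answer: 1023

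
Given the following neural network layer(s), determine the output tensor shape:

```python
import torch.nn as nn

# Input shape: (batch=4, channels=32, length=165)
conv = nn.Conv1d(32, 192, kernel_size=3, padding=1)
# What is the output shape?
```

Input: (4, 32, 165) -> Output: (4, 192, 165)

Answer: (4, 192, 165)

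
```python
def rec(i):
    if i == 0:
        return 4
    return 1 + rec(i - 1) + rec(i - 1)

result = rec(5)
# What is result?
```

rec(i) = 1 + 2·rec(i-1), rec(0)=4. Closed form: (4+1)·2^5 - 1 = 159.

Answer: 159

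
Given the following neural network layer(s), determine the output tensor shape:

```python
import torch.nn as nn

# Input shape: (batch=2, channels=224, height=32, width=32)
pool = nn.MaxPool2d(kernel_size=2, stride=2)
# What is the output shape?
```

Input: (2, 224, 32, 32) -> Output: (2, 224, 16, 16)

Answer: (2, 224, 16, 16)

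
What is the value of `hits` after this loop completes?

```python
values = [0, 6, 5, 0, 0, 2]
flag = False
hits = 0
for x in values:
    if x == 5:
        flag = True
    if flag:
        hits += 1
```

Count elements after first 5 in [0, 6, 5, 0, 0, 2]
`hits` takes the values: 0 → 1 → 2 → 3 → 4

Answer: 4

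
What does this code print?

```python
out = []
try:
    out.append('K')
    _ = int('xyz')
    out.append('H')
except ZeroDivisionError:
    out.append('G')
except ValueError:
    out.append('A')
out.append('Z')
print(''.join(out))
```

Execution trace: 'K' (try body) → 'A' (except ValueError) → 'Z' (after the try/except). Output: KAZ

Answer: KAZ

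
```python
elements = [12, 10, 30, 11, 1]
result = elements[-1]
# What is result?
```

Trace:
`elements = [12, 10, 30, 11, 1]` → elements = [12, 10, 30, 11, 1]
`result = elements[-1]` → result = 1
So result = 1

Answer: 1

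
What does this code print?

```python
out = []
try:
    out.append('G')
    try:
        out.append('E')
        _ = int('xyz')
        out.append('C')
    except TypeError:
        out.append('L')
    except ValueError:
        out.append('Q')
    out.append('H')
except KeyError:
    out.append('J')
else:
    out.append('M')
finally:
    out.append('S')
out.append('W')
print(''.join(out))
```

Execution trace: 'G' (try body) → 'E' (inner try body) → 'Q' (inner except ValueError) → 'H' (try body, no exception) → 'M' (else) → 'S' (finally) → 'W' (after the try/except). Output: GEQHMSW

Answer: GEQHMSW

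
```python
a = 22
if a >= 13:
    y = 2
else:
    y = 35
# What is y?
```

Trace:
`a = 22` → a = 22
`if a >= 13: ...` → a >= 13 is True → y = 2
So y = 2

Answer: 2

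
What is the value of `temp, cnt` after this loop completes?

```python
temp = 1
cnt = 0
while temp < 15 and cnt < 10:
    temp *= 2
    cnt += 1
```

Double until >= 15 or 10 iterations
`temp, cnt` takes the values: (1, 0) → (2, 0) → (2, 1) → (4, 1) → (4, 2) → (8, 2) → (8, 3) → (16, 3) → (16, 4)

Answer: 16, 4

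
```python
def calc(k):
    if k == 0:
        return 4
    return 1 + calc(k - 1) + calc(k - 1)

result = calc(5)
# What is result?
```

calc(k) = 1 + 2·calc(k-1), calc(0)=4. Closed form: (4+1)·2^5 - 1 = 159.

Answer: 159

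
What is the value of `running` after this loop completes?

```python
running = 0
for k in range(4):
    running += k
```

Sum of 0 to 3 = 6
`running` takes the values: 0 → 1 → 3 → 6

Answer: 6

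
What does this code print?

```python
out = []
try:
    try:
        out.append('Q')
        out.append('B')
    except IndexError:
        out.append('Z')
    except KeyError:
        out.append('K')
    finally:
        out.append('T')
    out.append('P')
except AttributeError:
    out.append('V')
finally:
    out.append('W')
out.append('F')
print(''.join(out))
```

Execution trace: 'Q' (inner try body) → 'B' (inner try body, no exception) → 'T' (inner finally) → 'P' (try body, no exception) → 'W' (finally) → 'F' (after the try/except). Output: QBTPWF

Answer: QBTPWF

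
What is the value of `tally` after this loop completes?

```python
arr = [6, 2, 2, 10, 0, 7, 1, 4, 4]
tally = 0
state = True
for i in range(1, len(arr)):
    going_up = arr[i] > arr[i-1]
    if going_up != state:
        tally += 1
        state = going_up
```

Count direction changes in [6, 2, 2, 10, 0, 7, 1, 4, 4]
`tally` takes the values: 0 → 1 → 2 → 3 → 4 → 5 → 6 → 7

Answer: 7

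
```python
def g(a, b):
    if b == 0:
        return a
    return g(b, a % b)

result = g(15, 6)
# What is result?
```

g(15, 6) -> g(6, 3) -> g(3, 0) -> 3

Answer: 3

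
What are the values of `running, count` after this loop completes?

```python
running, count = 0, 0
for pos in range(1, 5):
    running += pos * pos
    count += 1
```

Sum of squares and count
`running, count` takes the values: (0, 0) → (1, 0) → (1, 1) → (5, 1) → (5, 2) → (14, 2) → (14, 3) → (30, 3) → (30, 4)

Answer: 30, 4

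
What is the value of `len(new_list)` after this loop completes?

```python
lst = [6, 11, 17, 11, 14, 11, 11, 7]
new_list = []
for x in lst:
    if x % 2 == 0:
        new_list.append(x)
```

Count even numbers in [6, 11, 17, 11, 14, 11, 11, 7]
`new_list` takes the values: [] → [6] → [6, 14]
So `len(new_list)` = 2

Answer: 2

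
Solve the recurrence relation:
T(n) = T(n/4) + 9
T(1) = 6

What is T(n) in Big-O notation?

Each step divides n by 4 and adds 9. After log_4(n) steps we reach T(1)=6. So T(n) = 9·log_4(n) + 6 = O(log n).

Answer: O(log n)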